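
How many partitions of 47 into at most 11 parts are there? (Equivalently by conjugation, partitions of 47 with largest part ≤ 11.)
p(47, parts ≤ 11) = 54218

Use the recurrence p(n, m) = p(n, m−1) + p(n−m, m): either the largest part is < m (count p(n, m−1)) or the largest part is exactly m (remove one copy of m, count p(n−m, m)). With p(0, ·) = 1 this gives p(47, parts ≤ 11) = 54218. (By conjugating Young diagrams, this also counts partitions of 47 into at most 11 parts.)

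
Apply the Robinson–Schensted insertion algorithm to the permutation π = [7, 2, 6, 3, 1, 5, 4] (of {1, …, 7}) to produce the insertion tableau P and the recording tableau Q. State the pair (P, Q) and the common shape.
P = [1, 3, 4] / [2, 5] / [6] / [7];  Q = [1, 3, 6] / [2, 7] / [4] / [5];  common shape = (3, 2, 1, 1)

Row-insert the values π_1, π_2, … into P one at a time, bumping the leftmost entry strictly greater than the inserted value down to the next row. The recording tableau Q records, in position (i, j), the step at which that cell was added to P.
  Insert 7 (step 1): P = [7];  Q = [1]
  Insert 2 (step 2): P = [2] / [7];  Q = [1] / [2]
  Insert 6 (step 3): P = [2, 6] / [7];  Q = [1, 3] / [2]
  Insert 3 (step 4): P = [2, 3] / [6] / [7];  Q = [1, 3] / [2] / [4]
  Insert 1 (step 5): P = [1, 3] / [2] / [6] / [7];  Q = [1, 3] / [2] / [4] / [5]
  Insert 5 (step 6): P = [1, 3, 5] / [2] / [6] / [7];  Q = [1, 3, 6] / [2] / [4] / [5]
  Insert 4 (step 7): P = [1, 3, 4] / [2, 5] / [6] / [7];  Q = [1, 3, 6] / [2, 7] / [4] / [5]
Final shape: (3, 2, 1, 1).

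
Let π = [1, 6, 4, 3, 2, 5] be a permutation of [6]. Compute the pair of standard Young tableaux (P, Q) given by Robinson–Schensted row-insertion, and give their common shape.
P = [1, 2, 5] / [3] / [4] / [6];  Q = [1, 2, 6] / [3] / [4] / [5];  common shape = (3, 1, 1, 1)

Row-insert the values π_1, π_2, … into P one at a time, bumping the leftmost entry strictly greater than the inserted value down to the next row. The recording tableau Q records, in position (i, j), the step at which that cell was added to P.
  Insert 1 (step 1): P = [1];  Q = [1]
  Insert 6 (step 2): P = [1, 6];  Q = [1, 2]
  Insert 4 (step 3): P = [1, 4] / [6];  Q = [1, 2] / [3]
  Insert 3 (step 4): P = [1, 3] / [4] / [6];  Q = [1, 2] / [3] / [4]
  Insert 2 (step 5): P = [1, 2] / [3] / [4] / [6];  Q = [1, 2] / [3] / [4] / [5]
  Insert 5 (step 6): P = [1, 2, 5] / [3] / [4] / [6];  Q = [1, 2, 6] / [3] / [4] / [5]
Final shape: (3, 1, 1, 1).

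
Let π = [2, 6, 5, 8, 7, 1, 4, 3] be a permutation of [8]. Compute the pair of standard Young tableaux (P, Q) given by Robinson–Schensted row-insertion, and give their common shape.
P = [1, 3, 7] / [2, 4] / [5, 8] / [6];  Q = [1, 2, 4] / [3, 5] / [6, 7] / [8];  common shape = (3, 2, 2, 1)

Row-insert the values π_1, π_2, … into P one at a time, bumping the leftmost entry strictly greater than the inserted value down to the next row. The recording tableau Q records, in position (i, j), the step at which that cell was added to P.
  Insert 2 (step 1): P = [2];  Q = [1]
  Insert 6 (step 2): P = [2, 6];  Q = [1, 2]
  Insert 5 (step 3): P = [2, 5] / [6];  Q = [1, 2] / [3]
  Insert 8 (step 4): P = [2, 5, 8] / [6];  Q = [1, 2, 4] / [3]
  Insert 7 (step 5): P = [2, 5, 7] / [6, 8];  Q = [1, 2, 4] / [3, 5]
  Insert 1 (step 6): P = [1, 5, 7] / [2, 8] / [6];  Q = [1, 2, 4] / [3, 5] / [6]
  Insert 4 (step 7): P = [1, 4, 7] / [2, 5] / [6, 8];  Q = [1, 2, 4] / [3, 5] / [6, 7]
  Insert 3 (step 8): P = [1, 3, 7] / [2, 4] / [5, 8] / [6];  Q = [1, 2, 4] / [3, 5] / [6, 7] / [8]
Final shape: (3, 2, 2, 1).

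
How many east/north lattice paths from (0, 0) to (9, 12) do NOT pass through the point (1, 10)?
Number of paths = 293435

Total paths from (0, 0) to (9, 12): C(21, 9) = 293930. Paths through (1, 10): (paths (0, 0) → (1, 10)) × (paths (1, 10) → (9, 12)) = C(11, 1) · C(10, 8) = 11 · 45 = 495. Avoidance count = 293930 − 495 = 293435.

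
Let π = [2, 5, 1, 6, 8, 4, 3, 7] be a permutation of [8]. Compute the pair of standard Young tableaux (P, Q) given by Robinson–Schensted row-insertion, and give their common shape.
P = [1, 3, 6, 7] / [2, 4, 8] / [5];  Q = [1, 2, 4, 5] / [3, 6, 8] / [7];  common shape = (4, 3, 1)

Row-insert the values π_1, π_2, … into P one at a time, bumping the leftmost entry strictly greater than the inserted value down to the next row. The recording tableau Q records, in position (i, j), the step at which that cell was added to P.
  Insert 2 (step 1): P = [2];  Q = [1]
  Insert 5 (step 2): P = [2, 5];  Q = [1, 2]
  Insert 1 (step 3): P = [1, 5] / [2];  Q = [1, 2] / [3]
  Insert 6 (step 4): P = [1, 5, 6] / [2];  Q = [1, 2, 4] / [3]
  Insert 8 (step 5): P = [1, 5, 6, 8] / [2];  Q = [1, 2, 4, 5] / [3]
  Insert 4 (step 6): P = [1, 4, 6, 8] / [2, 5];  Q = [1, 2, 4, 5] / [3, 6]
  Insert 3 (step 7): P = [1, 3, 6, 8] / [2, 4] / [5];  Q = [1, 2, 4, 5] / [3, 6] / [7]
  Insert 7 (step 8): P = [1, 3, 6, 7] / [2, 4, 8] / [5];  Q = [1, 2, 4, 5] / [3, 6, 8] / [7]
Final shape: (4, 3, 1).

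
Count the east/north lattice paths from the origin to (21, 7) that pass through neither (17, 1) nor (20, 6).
Number of paths = 721816

Inclusion–exclusion. Total paths: C(28, 21) = 1184040. Through P₁: C(18, 17)·C(10, 4) = 3780. Through P₂: C(26, 20)·C(2, 1) = 460460. Since P₁ is strictly southwest of P₂, a monotone path through both must visit P₁ then P₂; paths through both = C(18, 17)·C(8, 3)·C(2, 1) = 2016. Avoid both = 1184040 − 3780 − 460460 + 2016 = 721816.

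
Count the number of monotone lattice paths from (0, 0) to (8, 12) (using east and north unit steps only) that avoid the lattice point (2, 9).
Number of paths = 121350

Total paths from (0, 0) to (8, 12): C(20, 8) = 125970. Paths through (2, 9): (paths (0, 0) → (2, 9)) × (paths (2, 9) → (8, 12)) = C(11, 2) · C(9, 6) = 55 · 84 = 4620. Avoidance count = 125970 − 4620 = 121350.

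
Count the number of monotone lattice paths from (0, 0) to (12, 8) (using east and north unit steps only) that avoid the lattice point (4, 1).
Number of paths = 93795

Total paths from (0, 0) to (12, 8): C(20, 12) = 125970. Paths through (4, 1): (paths (0, 0) → (4, 1)) × (paths (4, 1) → (12, 8)) = C(5, 4) · C(15, 8) = 5 · 6435 = 32175. Avoidance count = 125970 − 32175 = 93795.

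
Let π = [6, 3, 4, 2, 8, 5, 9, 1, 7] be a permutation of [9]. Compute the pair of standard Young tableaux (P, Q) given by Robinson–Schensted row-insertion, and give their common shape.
P = [1, 4, 5, 7] / [2, 8, 9] / [3] / [6];  Q = [1, 3, 5, 7] / [2, 6, 9] / [4] / [8];  common shape = (4, 3, 1, 1)

Row-insert the values π_1, π_2, … into P one at a time, bumping the leftmost entry strictly greater than the inserted value down to the next row. The recording tableau Q records, in position (i, j), the step at which that cell was added to P.
  Insert 6 (step 1): P = [6];  Q = [1]
  Insert 3 (step 2): P = [3] / [6];  Q = [1] / [2]
  Insert 4 (step 3): P = [3, 4] / [6];  Q = [1, 3] / [2]
  Insert 2 (step 4): P = [2, 4] / [3] / [6];  Q = [1, 3] / [2] / [4]
  Insert 8 (step 5): P = [2, 4, 8] / [3] / [6];  Q = [1, 3, 5] / [2] / [4]
  Insert 5 (step 6): P = [2, 4, 5] / [3, 8] / [6];  Q = [1, 3, 5] / [2, 6] / [4]
  Insert 9 (step 7): P = [2, 4, 5, 9] / [3, 8] / [6];  Q = [1, 3, 5, 7] / [2, 6] / [4]
  Insert 1 (step 8): P = [1, 4, 5, 9] / [2, 8] / [3] / [6];  Q = [1, 3, 5, 7] / [2, 6] / [4] / [8]
  Insert 7 (step 9): P = [1, 4, 5, 7] / [2, 8, 9] / [3] / [6];  Q = [1, 3, 5, 7] / [2, 6, 9] / [4] / [8]
Final shape: (4, 3, 1, 1).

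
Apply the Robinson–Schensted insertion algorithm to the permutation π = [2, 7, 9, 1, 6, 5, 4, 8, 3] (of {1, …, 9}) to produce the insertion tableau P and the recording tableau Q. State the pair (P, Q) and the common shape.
P = [1, 3, 8] / [2, 4, 9] / [5] / [6] / [7];  Q = [1, 2, 3] / [4, 5, 8] / [6] / [7] / [9];  common shape = (3, 3, 1, 1, 1)

Row-insert the values π_1, π_2, … into P one at a time, bumping the leftmost entry strictly greater than the inserted value down to the next row. The recording tableau Q records, in position (i, j), the step at which that cell was added to P.
  Insert 2 (step 1): P = [2];  Q = [1]
  Insert 7 (step 2): P = [2, 7];  Q = [1, 2]
  Insert 9 (step 3): P = [2, 7, 9];  Q = [1, 2, 3]
  Insert 1 (step 4): P = [1, 7, 9] / [2];  Q = [1, 2, 3] / [4]
  Insert 6 (step 5): P = [1, 6, 9] / [2, 7];  Q = [1, 2, 3] / [4, 5]
  Insert 5 (step 6): P = [1, 5, 9] / [2, 6] / [7];  Q = [1, 2, 3] / [4, 5] / [6]
  Insert 4 (step 7): P = [1, 4, 9] / [2, 5] / [6] / [7];  Q = [1, 2, 3] / [4, 5] / [6] / [7]
  Insert 8 (step 8): P = [1, 4, 8] / [2, 5, 9] / [6] / [7];  Q = [1, 2, 3] / [4, 5, 8] / [6] / [7]
  Insert 3 (step 9): P = [1, 3, 8] / [2, 4, 9] / [5] / [6] / [7];  Q = [1, 2, 3] / [4, 5, 8] / [6] / [7] / [9]
Final shape: (3, 3, 1, 1, 1).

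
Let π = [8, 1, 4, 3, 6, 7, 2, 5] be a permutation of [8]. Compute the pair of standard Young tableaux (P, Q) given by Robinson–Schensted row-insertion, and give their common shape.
P = [1, 2, 5, 7] / [3, 6] / [4] / [8];  Q = [1, 3, 5, 6] / [2, 8] / [4] / [7];  common shape = (4, 2, 1, 1)

Row-insert the values π_1, π_2, … into P one at a time, bumping the leftmost entry strictly greater than the inserted value down to the next row. The recording tableau Q records, in position (i, j), the step at which that cell was added to P.
  Insert 8 (step 1): P = [8];  Q = [1]
  Insert 1 (step 2): P = [1] / [8];  Q = [1] / [2]
  Insert 4 (step 3): P = [1, 4] / [8];  Q = [1, 3] / [2]
  Insert 3 (step 4): P = [1, 3] / [4] / [8];  Q = [1, 3] / [2] / [4]
  Insert 6 (step 5): P = [1, 3, 6] / [4] / [8];  Q = [1, 3, 5] / [2] / [4]
  Insert 7 (step 6): P = [1, 3, 6, 7] / [4] / [8];  Q = [1, 3, 5, 6] / [2] / [4]
  Insert 2 (step 7): P = [1, 2, 6, 7] / [3] / [4] / [8];  Q = [1, 3, 5, 6] / [2] / [4] / [7]
  Insert 5 (step 8): P = [1, 2, 5, 7] / [3, 6] / [4] / [8];  Q = [1, 3, 5, 6] / [2, 8] / [4] / [7]
Final shape: (4, 2, 1, 1).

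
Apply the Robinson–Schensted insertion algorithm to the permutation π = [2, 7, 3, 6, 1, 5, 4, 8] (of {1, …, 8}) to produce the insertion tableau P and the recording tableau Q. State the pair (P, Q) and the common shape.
P = [1, 3, 4, 8] / [2, 5] / [6] / [7];  Q = [1, 2, 4, 8] / [3, 6] / [5] / [7];  common shape = (4, 2, 1, 1)

Row-insert the values π_1, π_2, … into P one at a time, bumping the leftmost entry strictly greater than the inserted value down to the next row. The recording tableau Q records, in position (i, j), the step at which that cell was added to P.
  Insert 2 (step 1): P = [2];  Q = [1]
  Insert 7 (step 2): P = [2, 7];  Q = [1, 2]
  Insert 3 (step 3): P = [2, 3] / [7];  Q = [1, 2] / [3]
  Insert 6 (step 4): P = [2, 3, 6] / [7];  Q = [1, 2, 4] / [3]
  Insert 1 (step 5): P = [1, 3, 6] / [2] / [7];  Q = [1, 2, 4] / [3] / [5]
  Insert 5 (step 6): P = [1, 3, 5] / [2, 6] / [7];  Q = [1, 2, 4] / [3, 6] / [5]
  Insert 4 (step 7): P = [1, 3, 4] / [2, 5] / [6] / [7];  Q = [1, 2, 4] / [3, 6] / [5] / [7]
  Insert 8 (step 8): P = [1, 3, 4, 8] / [2, 5] / [6] / [7];  Q = [1, 2, 4, 8] / [3, 6] / [5] / [7]
Final shape: (4, 2, 1, 1).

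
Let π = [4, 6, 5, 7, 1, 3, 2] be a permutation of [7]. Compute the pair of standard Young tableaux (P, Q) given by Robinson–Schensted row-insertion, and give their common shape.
P = [1, 2, 7] / [3, 5] / [4] / [6];  Q = [1, 2, 4] / [3, 6] / [5] / [7];  common shape = (3, 2, 1, 1)

Row-insert the values π_1, π_2, … into P one at a time, bumping the leftmost entry strictly greater than the inserted value down to the next row. The recording tableau Q records, in position (i, j), the step at which that cell was added to P.
  Insert 4 (step 1): P = [4];  Q = [1]
  Insert 6 (step 2): P = [4, 6];  Q = [1, 2]
  Insert 5 (step 3): P = [4, 5] / [6];  Q = [1, 2] / [3]
  Insert 7 (step 4): P = [4, 5, 7] / [6];  Q = [1, 2, 4] / [3]
  Insert 1 (step 5): P = [1, 5, 7] / [4] / [6];  Q = [1, 2, 4] / [3] / [5]
  Insert 3 (step 6): P = [1, 3, 7] / [4, 5] / [6];  Q = [1, 2, 4] / [3, 6] / [5]
  Insert 2 (step 7): P = [1, 2, 7] / [3, 5] / [4] / [6];  Q = [1, 2, 4] / [3, 6] / [5] / [7]
Final shape: (3, 2, 1, 1).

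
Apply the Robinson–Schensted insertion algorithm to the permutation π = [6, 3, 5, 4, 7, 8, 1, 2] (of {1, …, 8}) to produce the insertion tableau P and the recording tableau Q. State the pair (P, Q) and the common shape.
P = [1, 2, 7, 8] / [3, 4] / [5] / [6];  Q = [1, 3, 5, 6] / [2, 8] / [4] / [7];  common shape = (4, 2, 1, 1)

Row-insert the values π_1, π_2, … into P one at a time, bumping the leftmost entry strictly greater than the inserted value down to the next row. The recording tableau Q records, in position (i, j), the step at which that cell was added to P.
  Insert 6 (step 1): P = [6];  Q = [1]
  Insert 3 (step 2): P = [3] / [6];  Q = [1] / [2]
  Insert 5 (step 3): P = [3, 5] / [6];  Q = [1, 3] / [2]
  Insert 4 (step 4): P = [3, 4] / [5] / [6];  Q = [1, 3] / [2] / [4]
  Insert 7 (step 5): P = [3, 4, 7] / [5] / [6];  Q = [1, 3, 5] / [2] / [4]
  Insert 8 (step 6): P = [3, 4, 7, 8] / [5] / [6];  Q = [1, 3, 5, 6] / [2] / [4]
  Insert 1 (step 7): P = [1, 4, 7, 8] / [3] / [5] / [6];  Q = [1, 3, 5, 6] / [2] / [4] / [7]
  Insert 2 (step 8): P = [1, 2, 7, 8] / [3, 4] / [5] / [6];  Q = [1, 3, 5, 6] / [2, 8] / [4] / [7]
Final shape: (4, 2, 1, 1).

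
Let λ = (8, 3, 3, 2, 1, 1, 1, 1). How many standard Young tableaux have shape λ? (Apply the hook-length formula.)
# SYT of shape (8, 3, 3, 2, 1, 1, 1, 1) = 67897830

Hook-length formula: f^λ = n! / Π hook(c), product over all cells c of the Young diagram. For λ = (8, 3, 3, 2, 1, 1, 1, 1), n = 20 boxes. Hook lengths by row (left-to-right, top-to-bottom): [15, 10, 8, 5, 4, 3, 2, 1]; [9, 4, 2]; [8, 3, 1]; [6, 1]; [4]; [3]; [2]; [1]. Product of hooks = 35831808000. So f^λ = 20! / 35831808000 = 2432902008176640000 / 35831808000 = 67897830.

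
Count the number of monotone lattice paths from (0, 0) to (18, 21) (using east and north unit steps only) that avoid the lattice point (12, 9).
Number of paths = 56902627470

Total paths from (0, 0) to (18, 21): C(39, 18) = 62359143990. Paths through (12, 9): (paths (0, 0) → (12, 9)) × (paths (12, 9) → (18, 21)) = C(21, 12) · C(18, 6) = 293930 · 18564 = 5456516520. Avoidance count = 62359143990 − 5456516520 = 56902627470.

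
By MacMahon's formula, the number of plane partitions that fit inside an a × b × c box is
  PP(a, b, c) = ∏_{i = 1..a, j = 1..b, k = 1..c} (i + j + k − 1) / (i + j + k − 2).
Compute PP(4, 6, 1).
PP(4, 6, 1) = 210

Evaluate the triple product over i = 1..4, j = 1..6, k = 1..1. The factors are (2/1) · (3/2) · (4/3) · (5/4) · (6/5) · (7/6) · (3/2) · (4/3) · … (24 factors total). The numerators and denominators telescope so the product is an integer; carrying out the multiplication exactly gives PP(4, 6, 1) = 210.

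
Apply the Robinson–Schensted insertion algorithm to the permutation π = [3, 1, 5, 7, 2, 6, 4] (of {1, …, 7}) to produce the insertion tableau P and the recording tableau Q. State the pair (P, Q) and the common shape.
P = [1, 2, 4] / [3, 5, 6] / [7];  Q = [1, 3, 4] / [2, 5, 6] / [7];  common shape = (3, 3, 1)

Row-insert the values π_1, π_2, … into P one at a time, bumping the leftmost entry strictly greater than the inserted value down to the next row. The recording tableau Q records, in position (i, j), the step at which that cell was added to P.
  Insert 3 (step 1): P = [3];  Q = [1]
  Insert 1 (step 2): P = [1] / [3];  Q = [1] / [2]
  Insert 5 (step 3): P = [1, 5] / [3];  Q = [1, 3] / [2]
  Insert 7 (step 4): P = [1, 5, 7] / [3];  Q = [1, 3, 4] / [2]
  Insert 2 (step 5): P = [1, 2, 7] / [3, 5];  Q = [1, 3, 4] / [2, 5]
  Insert 6 (step 6): P = [1, 2, 6] / [3, 5, 7];  Q = [1, 3, 4] / [2, 5, 6]
  Insert 4 (step 7): P = [1, 2, 4] / [3, 5, 6] / [7];  Q = [1, 3, 4] / [2, 5, 6] / [7]
Final shape: (3, 3, 1).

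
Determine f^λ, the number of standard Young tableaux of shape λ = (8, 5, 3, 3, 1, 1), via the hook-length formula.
# SYT of shape (8, 5, 3, 3, 1, 1) = 623963648

Hook-length formula: f^λ = n! / Π hook(c), product over all cells c of the Young diagram. For λ = (8, 5, 3, 3, 1, 1), n = 21 boxes. Hook lengths by row (left-to-right, top-to-bottom): [13, 10, 9, 6, 5, 3, 2, 1]; [9, 6, 5, 2, 1]; [6, 3, 2]; [5, 2, 1]; [2]; [1]. Product of hooks = 81881280000. So f^λ = 21! / 81881280000 = 51090942171709440000 / 81881280000 = 623963648.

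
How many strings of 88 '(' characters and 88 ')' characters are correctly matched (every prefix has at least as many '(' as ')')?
C_88 = 64633260585762914370496637486146181462681535261000

These balanced parentheses are counted by the Catalan number C_n = (1/(n + 1)) · C(2n, n). For n = 88: C_88 = (1/89) · C(176, 88) = 5752360192132899378974200736267010150178656638229000/89 = 64633260585762914370496637486146181462681535261000.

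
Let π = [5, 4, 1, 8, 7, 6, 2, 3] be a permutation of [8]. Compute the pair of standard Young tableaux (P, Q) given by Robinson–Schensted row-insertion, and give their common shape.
P = [1, 2, 3] / [4, 6] / [5, 7] / [8];  Q = [1, 4, 8] / [2, 5] / [3, 6] / [7];  common shape = (3, 2, 2, 1)

Row-insert the values π_1, π_2, … into P one at a time, bumping the leftmost entry strictly greater than the inserted value down to the next row. The recording tableau Q records, in position (i, j), the step at which that cell was added to P.
  Insert 5 (step 1): P = [5];  Q = [1]
  Insert 4 (step 2): P = [4] / [5];  Q = [1] / [2]
  Insert 1 (step 3): P = [1] / [4] / [5];  Q = [1] / [2] / [3]
  Insert 8 (step 4): P = [1, 8] / [4] / [5];  Q = [1, 4] / [2] / [3]
  Insert 7 (step 5): P = [1, 7] / [4, 8] / [5];  Q = [1, 4] / [2, 5] / [3]
  Insert 6 (step 6): P = [1, 6] / [4, 7] / [5, 8];  Q = [1, 4] / [2, 5] / [3, 6]
  Insert 2 (step 7): P = [1, 2] / [4, 6] / [5, 7] / [8];  Q = [1, 4] / [2, 5] / [3, 6] / [7]
  Insert 3 (step 8): P = [1, 2, 3] / [4, 6] / [5, 7] / [8];  Q = [1, 4, 8] / [2, 5] / [3, 6] / [7]
Final shape: (3, 2, 2, 1).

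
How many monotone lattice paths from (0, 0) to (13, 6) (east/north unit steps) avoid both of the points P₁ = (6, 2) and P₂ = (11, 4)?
Number of paths = 13230

Inclusion–exclusion. Total paths: C(19, 13) = 27132. Through P₁: C(8, 6)·C(11, 7) = 9240. Through P₂: C(15, 11)·C(4, 2) = 8190. Since P₁ is strictly southwest of P₂, a monotone path through both must visit P₁ then P₂; paths through both = C(8, 6)·C(7, 5)·C(4, 2) = 3528. Avoid both = 27132 − 9240 − 8190 + 3528 = 13230.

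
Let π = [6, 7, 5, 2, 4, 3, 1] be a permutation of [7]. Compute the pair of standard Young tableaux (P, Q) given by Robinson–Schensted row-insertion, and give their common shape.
P = [1, 3] / [2, 7] / [4] / [5] / [6];  Q = [1, 2] / [3, 5] / [4] / [6] / [7];  common shape = (2, 2, 1, 1, 1)

Row-insert the values π_1, π_2, … into P one at a time, bumping the leftmost entry strictly greater than the inserted value down to the next row. The recording tableau Q records, in position (i, j), the step at which that cell was added to P.
  Insert 6 (step 1): P = [6];  Q = [1]
  Insert 7 (step 2): P = [6, 7];  Q = [1, 2]
  Insert 5 (step 3): P = [5, 7] / [6];  Q = [1, 2] / [3]
  Insert 2 (step 4): P = [2, 7] / [5] / [6];  Q = [1, 2] / [3] / [4]
  Insert 4 (step 5): P = [2, 4] / [5, 7] / [6];  Q = [1, 2] / [3, 5] / [4]
  Insert 3 (step 6): P = [2, 3] / [4, 7] / [5] / [6];  Q = [1, 2] / [3, 5] / [4] / [6]
  Insert 1 (step 7): P = [1, 3] / [2, 7] / [4] / [5] / [6];  Q = [1, 2] / [3, 5] / [4] / [6] / [7]
Final shape: (2, 2, 1, 1, 1).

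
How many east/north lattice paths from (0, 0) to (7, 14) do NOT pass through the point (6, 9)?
Number of paths = 86250

Total paths from (0, 0) to (7, 14): C(21, 7) = 116280. Paths through (6, 9): (paths (0, 0) → (6, 9)) × (paths (6, 9) → (7, 14)) = C(15, 6) · C(6, 1) = 5005 · 6 = 30030. Avoidance count = 116280 − 30030 = 86250.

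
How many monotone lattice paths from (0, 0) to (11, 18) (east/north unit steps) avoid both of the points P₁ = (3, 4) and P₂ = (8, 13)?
Number of paths = 15933820

Inclusion–exclusion. Total paths: C(29, 11) = 34597290. Through P₁: C(7, 3)·C(22, 8) = 11191950. Through P₂: C(21, 8)·C(8, 3) = 11395440. Since P₁ is strictly southwest of P₂, a monotone path through both must visit P₁ then P₂; paths through both = C(7, 3)·C(14, 5)·C(8, 3) = 3923920. Avoid both = 34597290 − 11191950 − 11395440 + 3923920 = 15933820.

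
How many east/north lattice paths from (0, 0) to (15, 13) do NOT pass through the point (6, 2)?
Number of paths = 32739280

Total paths from (0, 0) to (15, 13): C(28, 15) = 37442160. Paths through (6, 2): (paths (0, 0) → (6, 2)) × (paths (6, 2) → (15, 13)) = C(8, 6) · C(20, 9) = 28 · 167960 = 4702880. Avoidance count = 37442160 − 4702880 = 32739280.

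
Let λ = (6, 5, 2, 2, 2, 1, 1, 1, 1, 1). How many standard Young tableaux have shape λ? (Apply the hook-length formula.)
# SYT of shape (6, 5, 2, 2, 2, 1, 1, 1, 1, 1) = 700367360

Hook-length formula: f^λ = n! / Π hook(c), product over all cells c of the Young diagram. For λ = (6, 5, 2, 2, 2, 1, 1, 1, 1, 1), n = 22 boxes. Hook lengths by row (left-to-right, top-to-bottom): [15, 9, 5, 4, 3, 1]; [13, 7, 3, 2, 1]; [9, 3]; [8, 2]; [7, 1]; [5]; [4]; [3]; [2]; [1]. Product of hooks = 1604873088000. So f^λ = 22! / 1604873088000 = 1124000727777607680000 / 1604873088000 = 700367360.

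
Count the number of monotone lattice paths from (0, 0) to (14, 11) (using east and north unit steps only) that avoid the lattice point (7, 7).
Number of paths = 3324840

Total paths from (0, 0) to (14, 11): C(25, 14) = 4457400. Paths through (7, 7): (paths (0, 0) → (7, 7)) × (paths (7, 7) → (14, 11)) = C(14, 7) · C(11, 7) = 3432 · 330 = 1132560. Avoidance count = 4457400 − 1132560 = 3324840.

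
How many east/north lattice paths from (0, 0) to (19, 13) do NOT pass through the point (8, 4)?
Number of paths = 264233400

Total paths from (0, 0) to (19, 13): C(32, 19) = 347373600. Paths through (8, 4): (paths (0, 0) → (8, 4)) × (paths (8, 4) → (19, 13)) = C(12, 8) · C(20, 11) = 495 · 167960 = 83140200. Avoidance count = 347373600 − 83140200 = 264233400.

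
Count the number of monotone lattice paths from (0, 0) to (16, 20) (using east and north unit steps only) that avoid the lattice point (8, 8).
Number of paths = 5686638210

Total paths from (0, 0) to (16, 20): C(36, 16) = 7307872110. Paths through (8, 8): (paths (0, 0) → (8, 8)) × (paths (8, 8) → (16, 20)) = C(16, 8) · C(20, 8) = 12870 · 125970 = 1621233900. Avoidance count = 7307872110 − 1621233900 = 5686638210.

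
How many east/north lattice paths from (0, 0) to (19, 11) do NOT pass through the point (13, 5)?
Number of paths = 46710468

Total paths from (0, 0) to (19, 11): C(30, 19) = 54627300. Paths through (13, 5): (paths (0, 0) → (13, 5)) × (paths (13, 5) → (19, 11)) = C(18, 13) · C(12, 6) = 8568 · 924 = 7916832. Avoidance count = 54627300 − 7916832 = 46710468.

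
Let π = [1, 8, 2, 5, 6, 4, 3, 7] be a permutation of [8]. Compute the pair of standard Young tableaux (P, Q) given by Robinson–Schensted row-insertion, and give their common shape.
P = [1, 2, 3, 6, 7] / [4] / [5] / [8];  Q = [1, 2, 4, 5, 8] / [3] / [6] / [7];  common shape = (5, 1, 1, 1)

Row-insert the values π_1, π_2, … into P one at a time, bumping the leftmost entry strictly greater than the inserted value down to the next row. The recording tableau Q records, in position (i, j), the step at which that cell was added to P.
  Insert 1 (step 1): P = [1];  Q = [1]
  Insert 8 (step 2): P = [1, 8];  Q = [1, 2]
  Insert 2 (step 3): P = [1, 2] / [8];  Q = [1, 2] / [3]
  Insert 5 (step 4): P = [1, 2, 5] / [8];  Q = [1, 2, 4] / [3]
  Insert 6 (step 5): P = [1, 2, 5, 6] / [8];  Q = [1, 2, 4, 5] / [3]
  Insert 4 (step 6): P = [1, 2, 4, 6] / [5] / [8];  Q = [1, 2, 4, 5] / [3] / [6]
  Insert 3 (step 7): P = [1, 2, 3, 6] / [4] / [5] / [8];  Q = [1, 2, 4, 5] / [3] / [6] / [7]
  Insert 7 (step 8): P = [1, 2, 3, 6, 7] / [4] / [5] / [8];  Q = [1, 2, 4, 5, 8] / [3] / [6] / [7]
Final shape: (5, 1, 1, 1).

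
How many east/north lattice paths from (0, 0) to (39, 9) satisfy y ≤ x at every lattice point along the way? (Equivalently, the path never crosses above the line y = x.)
Number of paths = 1299757646

By the reflection principle (André's argument), the number of monotone paths to (39, 9) with n ≤ m that never go above y = x is C(48, 39) − C(48, 40) = 1677106640 − 377348994 = 1299757646.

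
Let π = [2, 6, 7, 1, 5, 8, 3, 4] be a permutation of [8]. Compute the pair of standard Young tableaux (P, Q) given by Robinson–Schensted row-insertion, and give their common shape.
P = [1, 3, 4, 8] / [2, 5, 7] / [6];  Q = [1, 2, 3, 6] / [4, 5, 8] / [7];  common shape = (4, 3, 1)

Row-insert the values π_1, π_2, … into P one at a time, bumping the leftmost entry strictly greater than the inserted value down to the next row. The recording tableau Q records, in position (i, j), the step at which that cell was added to P.
  Insert 2 (step 1): P = [2];  Q = [1]
  Insert 6 (step 2): P = [2, 6];  Q = [1, 2]
  Insert 7 (step 3): P = [2, 6, 7];  Q = [1, 2, 3]
  Insert 1 (step 4): P = [1, 6, 7] / [2];  Q = [1, 2, 3] / [4]
  Insert 5 (step 5): P = [1, 5, 7] / [2, 6];  Q = [1, 2, 3] / [4, 5]
  Insert 8 (step 6): P = [1, 5, 7, 8] / [2, 6];  Q = [1, 2, 3, 6] / [4, 5]
  Insert 3 (step 7): P = [1, 3, 7, 8] / [2, 5] / [6];  Q = [1, 2, 3, 6] / [4, 5] / [7]
  Insert 4 (step 8): P = [1, 3, 4, 8] / [2, 5, 7] / [6];  Q = [1, 2, 3, 6] / [4, 5, 8] / [7]
Final shape: (4, 3, 1).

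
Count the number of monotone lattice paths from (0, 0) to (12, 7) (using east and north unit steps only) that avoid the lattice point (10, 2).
Number of paths = 49002

Total paths from (0, 0) to (12, 7): C(19, 12) = 50388. Paths through (10, 2): (paths (0, 0) → (10, 2)) × (paths (10, 2) → (12, 7)) = C(12, 10) · C(7, 2) = 66 · 21 = 1386. Avoidance count = 50388 − 1386 = 49002.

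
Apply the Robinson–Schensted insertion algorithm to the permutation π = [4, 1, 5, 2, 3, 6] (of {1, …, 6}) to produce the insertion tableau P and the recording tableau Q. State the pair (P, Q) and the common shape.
P = [1, 2, 3, 6] / [4, 5];  Q = [1, 3, 5, 6] / [2, 4];  common shape = (4, 2)

Row-insert the values π_1, π_2, … into P one at a time, bumping the leftmost entry strictly greater than the inserted value down to the next row. The recording tableau Q records, in position (i, j), the step at which that cell was added to P.
  Insert 4 (step 1): P = [4];  Q = [1]
  Insert 1 (step 2): P = [1] / [4];  Q = [1] / [2]
  Insert 5 (step 3): P = [1, 5] / [4];  Q = [1, 3] / [2]
  Insert 2 (step 4): P = [1, 2] / [4, 5];  Q = [1, 3] / [2, 4]
  Insert 3 (step 5): P = [1, 2, 3] / [4, 5];  Q = [1, 3, 5] / [2, 4]
  Insert 6 (step 6): P = [1, 2, 3, 6] / [4, 5];  Q = [1, 3, 5, 6] / [2, 4]
Final shape: (4, 2).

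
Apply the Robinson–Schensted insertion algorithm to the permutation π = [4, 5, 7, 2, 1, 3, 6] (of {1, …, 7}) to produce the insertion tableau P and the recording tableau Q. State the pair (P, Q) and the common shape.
P = [1, 3, 6] / [2, 5, 7] / [4];  Q = [1, 2, 3] / [4, 6, 7] / [5];  common shape = (3, 3, 1)

Row-insert the values π_1, π_2, … into P one at a time, bumping the leftmost entry strictly greater than the inserted value down to the next row. The recording tableau Q records, in position (i, j), the step at which that cell was added to P.
  Insert 4 (step 1): P = [4];  Q = [1]
  Insert 5 (step 2): P = [4, 5];  Q = [1, 2]
  Insert 7 (step 3): P = [4, 5, 7];  Q = [1, 2, 3]
  Insert 2 (step 4): P = [2, 5, 7] / [4];  Q = [1, 2, 3] / [4]
  Insert 1 (step 5): P = [1, 5, 7] / [2] / [4];  Q = [1, 2, 3] / [4] / [5]
  Insert 3 (step 6): P = [1, 3, 7] / [2, 5] / [4];  Q = [1, 2, 3] / [4, 6] / [5]
  Insert 6 (step 7): P = [1, 3, 6] / [2, 5, 7] / [4];  Q = [1, 2, 3] / [4, 6, 7] / [5]
Final shape: (3, 3, 1).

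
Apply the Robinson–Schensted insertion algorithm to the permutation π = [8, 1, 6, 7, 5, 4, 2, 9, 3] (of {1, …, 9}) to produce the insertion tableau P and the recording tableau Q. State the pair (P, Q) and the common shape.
P = [1, 2, 3, 9] / [4, 7] / [5] / [6] / [8];  Q = [1, 3, 4, 8] / [2, 9] / [5] / [6] / [7];  common shape = (4, 2, 1, 1, 1)

Row-insert the values π_1, π_2, … into P one at a time, bumping the leftmost entry strictly greater than the inserted value down to the next row. The recording tableau Q records, in position (i, j), the step at which that cell was added to P.
  Insert 8 (step 1): P = [8];  Q = [1]
  Insert 1 (step 2): P = [1] / [8];  Q = [1] / [2]
  Insert 6 (step 3): P = [1, 6] / [8];  Q = [1, 3] / [2]
  Insert 7 (step 4): P = [1, 6, 7] / [8];  Q = [1, 3, 4] / [2]
  Insert 5 (step 5): P = [1, 5, 7] / [6] / [8];  Q = [1, 3, 4] / [2] / [5]
  Insert 4 (step 6): P = [1, 4, 7] / [5] / [6] / [8];  Q = [1, 3, 4] / [2] / [5] / [6]
  Insert 2 (step 7): P = [1, 2, 7] / [4] / [5] / [6] / [8];  Q = [1, 3, 4] / [2] / [5] / [6] / [7]
  Insert 9 (step 8): P = [1, 2, 7, 9] / [4] / [5] / [6] / [8];  Q = [1, 3, 4, 8] / [2] / [5] / [6] / [7]
  Insert 3 (step 9): P = [1, 2, 3, 9] / [4, 7] / [5] / [6] / [8];  Q = [1, 3, 4, 8] / [2, 9] / [5] / [6] / [7]
Final shape: (4, 2, 1, 1, 1).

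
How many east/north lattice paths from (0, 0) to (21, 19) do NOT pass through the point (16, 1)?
Number of paths = 131281836367

Total paths from (0, 0) to (21, 19): C(40, 21) = 131282408400. Paths through (16, 1): (paths (0, 0) → (16, 1)) × (paths (16, 1) → (21, 19)) = C(17, 16) · C(23, 5) = 17 · 33649 = 572033. Avoidance count = 131282408400 − 572033 = 131281836367.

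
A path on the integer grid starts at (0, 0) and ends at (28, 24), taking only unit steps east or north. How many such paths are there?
Number of paths = 426384982032100

A monotone lattice path from (0, 0) to (28, 24) consists of 28 east steps and 24 north steps in some order, so it is determined by which 28 of the 52 steps are east. The count is C(52, 28) = 426384982032100.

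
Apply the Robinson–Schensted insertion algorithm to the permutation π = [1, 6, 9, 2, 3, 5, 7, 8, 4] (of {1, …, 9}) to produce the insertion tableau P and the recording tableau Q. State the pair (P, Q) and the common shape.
P = [1, 2, 3, 4, 7, 8] / [5, 9] / [6];  Q = [1, 2, 3, 6, 7, 8] / [4, 5] / [9];  common shape = (6, 2, 1)

Row-insert the values π_1, π_2, … into P one at a time, bumping the leftmost entry strictly greater than the inserted value down to the next row. The recording tableau Q records, in position (i, j), the step at which that cell was added to P.
  Insert 1 (step 1): P = [1];  Q = [1]
  Insert 6 (step 2): P = [1, 6];  Q = [1, 2]
  Insert 9 (step 3): P = [1, 6, 9];  Q = [1, 2, 3]
  Insert 2 (step 4): P = [1, 2, 9] / [6];  Q = [1, 2, 3] / [4]
  Insert 3 (step 5): P = [1, 2, 3] / [6, 9];  Q = [1, 2, 3] / [4, 5]
  Insert 5 (step 6): P = [1, 2, 3, 5] / [6, 9];  Q = [1, 2, 3, 6] / [4, 5]
  Insert 7 (step 7): P = [1, 2, 3, 5, 7] / [6, 9];  Q = [1, 2, 3, 6, 7] / [4, 5]
  Insert 8 (step 8): P = [1, 2, 3, 5, 7, 8] / [6, 9];  Q = [1, 2, 3, 6, 7, 8] / [4, 5]
  Insert 4 (step 9): P = [1, 2, 3, 4, 7, 8] / [5, 9] / [6];  Q = [1, 2, 3, 6, 7, 8] / [4, 5] / [9]
Final shape: (6, 2, 1).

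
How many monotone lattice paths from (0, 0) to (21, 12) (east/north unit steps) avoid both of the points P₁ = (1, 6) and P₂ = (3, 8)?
Number of paths = 352305965

Inclusion–exclusion. Total paths: C(33, 21) = 354817320. Through P₁: C(7, 1)·C(26, 20) = 1611610. Through P₂: C(11, 3)·C(22, 18) = 1206975. Since P₁ is strictly southwest of P₂, a monotone path through both must visit P₁ then P₂; paths through both = C(7, 1)·C(4, 2)·C(22, 18) = 307230. Avoid both = 354817320 − 1611610 − 1206975 + 307230 = 352305965.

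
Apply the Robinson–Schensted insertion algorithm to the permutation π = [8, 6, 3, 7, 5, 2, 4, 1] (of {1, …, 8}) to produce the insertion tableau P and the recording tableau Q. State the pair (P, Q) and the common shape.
P = [1, 4] / [2, 5] / [3, 7] / [6] / [8];  Q = [1, 4] / [2, 5] / [3, 7] / [6] / [8];  common shape = (2, 2, 2, 1, 1)

Row-insert the values π_1, π_2, … into P one at a time, bumping the leftmost entry strictly greater than the inserted value down to the next row. The recording tableau Q records, in position (i, j), the step at which that cell was added to P.
  Insert 8 (step 1): P = [8];  Q = [1]
  Insert 6 (step 2): P = [6] / [8];  Q = [1] / [2]
  Insert 3 (step 3): P = [3] / [6] / [8];  Q = [1] / [2] / [3]
  Insert 7 (step 4): P = [3, 7] / [6] / [8];  Q = [1, 4] / [2] / [3]
  Insert 5 (step 5): P = [3, 5] / [6, 7] / [8];  Q = [1, 4] / [2, 5] / [3]
  Insert 2 (step 6): P = [2, 5] / [3, 7] / [6] / [8];  Q = [1, 4] / [2, 5] / [3] / [6]
  Insert 4 (step 7): P = [2, 4] / [3, 5] / [6, 7] / [8];  Q = [1, 4] / [2, 5] / [3, 7] / [6]
  Insert 1 (step 8): P = [1, 4] / [2, 5] / [3, 7] / [6] / [8];  Q = [1, 4] / [2, 5] / [3, 7] / [6] / [8]
Final shape: (2, 2, 2, 1, 1).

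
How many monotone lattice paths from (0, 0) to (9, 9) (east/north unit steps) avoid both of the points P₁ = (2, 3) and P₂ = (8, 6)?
Number of paths = 22808

Inclusion–exclusion. Total paths: C(18, 9) = 48620. Through P₁: C(5, 2)·C(13, 7) = 17160. Through P₂: C(14, 8)·C(4, 1) = 12012. Since P₁ is strictly southwest of P₂, a monotone path through both must visit P₁ then P₂; paths through both = C(5, 2)·C(9, 6)·C(4, 1) = 3360. Avoid both = 48620 − 17160 − 12012 + 3360 = 22808.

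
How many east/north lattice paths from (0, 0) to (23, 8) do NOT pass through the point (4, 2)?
Number of paths = 5232225

Total paths from (0, 0) to (23, 8): C(31, 23) = 7888725. Paths through (4, 2): (paths (0, 0) → (4, 2)) × (paths (4, 2) → (23, 8)) = C(6, 4) · C(25, 19) = 15 · 177100 = 2656500. Avoidance count = 7888725 − 2656500 = 5232225.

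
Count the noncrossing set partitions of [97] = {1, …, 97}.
C_97 = 14657929356129575437016877846657032761712954950899755100

These noncrossing partitions are counted by the Catalan number C_n = (1/(n + 1)) · C(2n, n). For n = 97: C_97 = (1/98) · C(194, 97) = 1436477076900698392827654028972389210647869585188175999800/98 = 14657929356129575437016877846657032761712954950899755100.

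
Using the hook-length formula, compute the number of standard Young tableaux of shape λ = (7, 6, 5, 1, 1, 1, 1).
# SYT of shape (7, 6, 5, 1, 1, 1, 1) = 835665600

Hook-length formula: f^λ = n! / Π hook(c), product over all cells c of the Young diagram. For λ = (7, 6, 5, 1, 1, 1, 1), n = 22 boxes. Hook lengths by row (left-to-right, top-to-bottom): [13, 8, 7, 6, 5, 3, 1]; [11, 6, 5, 4, 3, 1]; [9, 4, 3, 2, 1]; [4]; [3]; [2]; [1]. Product of hooks = 1345036492800. So f^λ = 22! / 1345036492800 = 1124000727777607680000 / 1345036492800 = 835665600.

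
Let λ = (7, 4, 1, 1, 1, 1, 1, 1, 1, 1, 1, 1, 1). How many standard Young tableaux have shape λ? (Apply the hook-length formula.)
# SYT of shape (7, 4, 1, 1, 1, 1, 1, 1, 1, 1, 1, 1, 1) = 13069056

Hook-length formula: f^λ = n! / Π hook(c), product over all cells c of the Young diagram. For λ = (7, 4, 1, 1, 1, 1, 1, 1, 1, 1, 1, 1, 1), n = 22 boxes. Hook lengths by row (left-to-right, top-to-bottom): [19, 7, 6, 5, 3, 2, 1]; [15, 3, 2, 1]; [11]; [10]; [9]; [8]; [7]; [6]; [5]; [4]; [3]; [2]; [1]. Product of hooks = 86004737280000. So f^λ = 22! / 86004737280000 = 1124000727777607680000 / 86004737280000 = 13069056.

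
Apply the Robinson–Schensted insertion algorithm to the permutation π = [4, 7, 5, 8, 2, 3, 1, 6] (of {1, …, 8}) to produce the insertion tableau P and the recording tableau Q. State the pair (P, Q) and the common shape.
P = [1, 3, 6] / [2, 5, 8] / [4] / [7];  Q = [1, 2, 4] / [3, 6, 8] / [5] / [7];  common shape = (3, 3, 1, 1)

Row-insert the values π_1, π_2, … into P one at a time, bumping the leftmost entry strictly greater than the inserted value down to the next row. The recording tableau Q records, in position (i, j), the step at which that cell was added to P.
  Insert 4 (step 1): P = [4];  Q = [1]
  Insert 7 (step 2): P = [4, 7];  Q = [1, 2]
  Insert 5 (step 3): P = [4, 5] / [7];  Q = [1, 2] / [3]
  Insert 8 (step 4): P = [4, 5, 8] / [7];  Q = [1, 2, 4] / [3]
  Insert 2 (step 5): P = [2, 5, 8] / [4] / [7];  Q = [1, 2, 4] / [3] / [5]
  Insert 3 (step 6): P = [2, 3, 8] / [4, 5] / [7];  Q = [1, 2, 4] / [3, 6] / [5]
  Insert 1 (step 7): P = [1, 3, 8] / [2, 5] / [4] / [7];  Q = [1, 2, 4] / [3, 6] / [5] / [7]
  Insert 6 (step 8): P = [1, 3, 6] / [2, 5, 8] / [4] / [7];  Q = [1, 2, 4] / [3, 6, 8] / [5] / [7]
Final shape: (3, 3, 1, 1).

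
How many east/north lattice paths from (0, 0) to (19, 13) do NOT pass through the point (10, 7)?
Number of paths = 250036360

Total paths from (0, 0) to (19, 13): C(32, 19) = 347373600. Paths through (10, 7): (paths (0, 0) → (10, 7)) × (paths (10, 7) → (19, 13)) = C(17, 10) · C(15, 9) = 19448 · 5005 = 97337240. Avoidance count = 347373600 − 97337240 = 250036360.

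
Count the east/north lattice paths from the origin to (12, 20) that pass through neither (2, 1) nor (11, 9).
Number of paths = 164562450

Inclusion–exclusion. Total paths: C(32, 12) = 225792840. Through P₁: C(3, 2)·C(29, 10) = 60090030. Through P₂: C(20, 11)·C(12, 1) = 2015520. Since P₁ is strictly southwest of P₂, a monotone path through both must visit P₁ then P₂; paths through both = C(3, 2)·C(17, 9)·C(12, 1) = 875160. Avoid both = 225792840 − 60090030 − 2015520 + 875160 = 164562450.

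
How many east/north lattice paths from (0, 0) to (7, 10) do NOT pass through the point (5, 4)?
Number of paths = 15920

Total paths from (0, 0) to (7, 10): C(17, 7) = 19448. Paths through (5, 4): (paths (0, 0) → (5, 4)) × (paths (5, 4) → (7, 10)) = C(9, 5) · C(8, 2) = 126 · 28 = 3528. Avoidance count = 19448 − 3528 = 15920.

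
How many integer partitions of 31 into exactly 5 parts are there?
p(31, 5 parts) = 427

Partitions of n into exactly k parts are in bijection with partitions of n − k into at most k parts (subtract 1 from each part). So p(31, exactly 5) = p(26, parts ≤ 5). Computing via the recurrence p(m, j) = p(m, j−1) + p(m−j, j) gives 427.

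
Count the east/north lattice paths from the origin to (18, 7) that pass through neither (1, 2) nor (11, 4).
Number of paths = 261658

Inclusion–exclusion. Total paths: C(25, 18) = 480700. Through P₁: C(3, 1)·C(22, 17) = 79002. Through P₂: C(15, 11)·C(10, 7) = 163800. Since P₁ is strictly southwest of P₂, a monotone path through both must visit P₁ then P₂; paths through both = C(3, 1)·C(12, 10)·C(10, 7) = 23760. Avoid both = 480700 − 79002 − 163800 + 23760 = 261658.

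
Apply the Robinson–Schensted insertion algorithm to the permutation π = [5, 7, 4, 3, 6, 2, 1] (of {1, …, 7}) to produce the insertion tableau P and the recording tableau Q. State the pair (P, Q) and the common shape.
P = [1, 6] / [2, 7] / [3] / [4] / [5];  Q = [1, 2] / [3, 5] / [4] / [6] / [7];  common shape = (2, 2, 1, 1, 1)

Row-insert the values π_1, π_2, … into P one at a time, bumping the leftmost entry strictly greater than the inserted value down to the next row. The recording tableau Q records, in position (i, j), the step at which that cell was added to P.
  Insert 5 (step 1): P = [5];  Q = [1]
  Insert 7 (step 2): P = [5, 7];  Q = [1, 2]
  Insert 4 (step 3): P = [4, 7] / [5];  Q = [1, 2] / [3]
  Insert 3 (step 4): P = [3, 7] / [4] / [5];  Q = [1, 2] / [3] / [4]
  Insert 6 (step 5): P = [3, 6] / [4, 7] / [5];  Q = [1, 2] / [3, 5] / [4]
  Insert 2 (step 6): P = [2, 6] / [3, 7] / [4] / [5];  Q = [1, 2] / [3, 5] / [4] / [6]
  Insert 1 (step 7): P = [1, 6] / [2, 7] / [3] / [4] / [5];  Q = [1, 2] / [3, 5] / [4] / [6] / [7]
Final shape: (2, 2, 1, 1, 1).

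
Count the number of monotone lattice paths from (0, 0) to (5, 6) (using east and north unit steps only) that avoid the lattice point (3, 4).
Number of paths = 252

Total paths from (0, 0) to (5, 6): C(11, 5) = 462. Paths through (3, 4): (paths (0, 0) → (3, 4)) × (paths (3, 4) → (5, 6)) = C(7, 3) · C(4, 2) = 35 · 6 = 210. Avoidance count = 462 − 210 = 252.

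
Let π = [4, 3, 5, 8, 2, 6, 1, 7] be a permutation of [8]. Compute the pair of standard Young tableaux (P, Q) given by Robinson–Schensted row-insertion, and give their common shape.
P = [1, 5, 6, 7] / [2, 8] / [3] / [4];  Q = [1, 3, 4, 8] / [2, 6] / [5] / [7];  common shape = (4, 2, 1, 1)

Row-insert the values π_1, π_2, … into P one at a time, bumping the leftmost entry strictly greater than the inserted value down to the next row. The recording tableau Q records, in position (i, j), the step at which that cell was added to P.
  Insert 4 (step 1): P = [4];  Q = [1]
  Insert 3 (step 2): P = [3] / [4];  Q = [1] / [2]
  Insert 5 (step 3): P = [3, 5] / [4];  Q = [1, 3] / [2]
  Insert 8 (step 4): P = [3, 5, 8] / [4];  Q = [1, 3, 4] / [2]
  Insert 2 (step 5): P = [2, 5, 8] / [3] / [4];  Q = [1, 3, 4] / [2] / [5]
  Insert 6 (step 6): P = [2, 5, 6] / [3, 8] / [4];  Q = [1, 3, 4] / [2, 6] / [5]
  Insert 1 (step 7): P = [1, 5, 6] / [2, 8] / [3] / [4];  Q = [1, 3, 4] / [2, 6] / [5] / [7]
  Insert 7 (step 8): P = [1, 5, 6, 7] / [2, 8] / [3] / [4];  Q = [1, 3, 4, 8] / [2, 6] / [5] / [7]
Final shape: (4, 2, 1, 1).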